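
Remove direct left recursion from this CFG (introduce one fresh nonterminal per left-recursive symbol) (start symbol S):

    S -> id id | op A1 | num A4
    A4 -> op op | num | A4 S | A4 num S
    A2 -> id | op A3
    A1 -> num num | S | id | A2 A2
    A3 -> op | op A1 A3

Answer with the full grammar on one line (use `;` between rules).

S -> id id | op A1 | num A4; A4 -> op op A4' | num A4'; A2 -> id | op A3; A1 -> num num | S | id | A2 A2; A3 -> op | op A1 A3; A4' -> S A4' | num S A4' | epsilon

A4 is directly left-recursive.
For A4: α = {S, num S}, β = {op op, num}. Rewrite as A4 → β A4' and A4' → α A4' | ε.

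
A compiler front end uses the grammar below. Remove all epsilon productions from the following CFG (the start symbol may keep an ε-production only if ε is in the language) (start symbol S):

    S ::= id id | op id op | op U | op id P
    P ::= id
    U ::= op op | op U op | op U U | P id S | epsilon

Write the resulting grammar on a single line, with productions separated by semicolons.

The nullable symbols are {U}.
ε ∉ L(G), so no ε-production is kept.
Add the nullable-subset variants: S → op U gives op U | op. U → op U U gives op U U | op U | op.

S ::= id id | op id op | op U | op | op id P; P ::= id; U ::= op op | op U op | op U U | op U | op | P id S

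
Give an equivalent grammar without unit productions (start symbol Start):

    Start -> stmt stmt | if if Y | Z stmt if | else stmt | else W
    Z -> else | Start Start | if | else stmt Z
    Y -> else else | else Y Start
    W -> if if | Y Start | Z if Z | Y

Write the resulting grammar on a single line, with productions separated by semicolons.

Start -> stmt stmt | if if Y | Z stmt if | else stmt | else W; Z -> else | Start Start | if | else stmt Z; Y -> else else | else Y Start; W -> else else | else Y Start | if if | Y Start | Z if Z

Unit pairs: W ⇒* {Y}.
Replace each nonterminal's rules with the union of the non-unit rules of every nonterminal it unit-derives.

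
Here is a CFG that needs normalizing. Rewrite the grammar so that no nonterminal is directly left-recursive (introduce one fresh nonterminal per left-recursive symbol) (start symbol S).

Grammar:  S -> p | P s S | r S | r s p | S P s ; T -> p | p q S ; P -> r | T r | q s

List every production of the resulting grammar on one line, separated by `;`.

S -> p S' | P s S S' | r S S' | r s p S'; T -> p | p q S; P -> r | T r | q s; S' -> P s S' | ε

Directly left-recursive nonterminal: S.
For S: α = {P s}, β = {p, P s S, r S, r s p}. Rewrite as S → β S' and S' → α S' | ε.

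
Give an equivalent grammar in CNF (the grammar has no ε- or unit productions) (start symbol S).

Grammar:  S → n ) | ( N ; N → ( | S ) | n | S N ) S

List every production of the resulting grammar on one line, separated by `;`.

S → X1 X2 | X3 N; N → ( | S X2 | n | S Y1; X1 → n; X2 → ); X3 → (; Y1 → N Y2; Y2 → X2 S

Introduce a nonterminal for each terminal appearing in a rule of length ≥ 2: X1 → n, X2 → ), X3 → (.
Binarize each right-hand side of length ≥ 3 by chaining fresh nonterminals (Y1, Y2, …): affected rules were N → S N X2 S.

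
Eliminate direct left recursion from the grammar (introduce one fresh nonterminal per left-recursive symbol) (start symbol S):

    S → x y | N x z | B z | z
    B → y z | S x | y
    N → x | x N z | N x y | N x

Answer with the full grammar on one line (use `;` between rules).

S → x y | N x z | B z | z; B → y z | S x | y; N → x N' | x N z N'; N' → x y N' | x N' | ε

N is directly left-recursive.
For N: α = {x y, x}, β = {x, x N z}. Rewrite as N → β N' and N' → α N' | ε.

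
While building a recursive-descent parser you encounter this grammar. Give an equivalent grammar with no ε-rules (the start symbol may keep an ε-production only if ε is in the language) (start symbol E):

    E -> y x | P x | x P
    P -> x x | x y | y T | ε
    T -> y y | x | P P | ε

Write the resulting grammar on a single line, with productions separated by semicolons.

E -> y x | P x | x | x P; P -> x x | x y | y T | y; T -> y y | x | P P | P

Nullable nonterminals: {P, T}.
ε ∉ L(G), so no ε-production is kept.
For each production, add variants omitting each subset of nullable occurrences: E → P x gives P x | x. P → y T gives y T | y. T → P P gives P P | P.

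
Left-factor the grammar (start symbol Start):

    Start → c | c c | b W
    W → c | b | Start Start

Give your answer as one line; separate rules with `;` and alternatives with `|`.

Start → b W | c Start1; W → c | b | Start Start; Start1 → ε | c

Start has alternatives sharing prefix 'c': factor to Start → c Start1 with Start1 → ε | c.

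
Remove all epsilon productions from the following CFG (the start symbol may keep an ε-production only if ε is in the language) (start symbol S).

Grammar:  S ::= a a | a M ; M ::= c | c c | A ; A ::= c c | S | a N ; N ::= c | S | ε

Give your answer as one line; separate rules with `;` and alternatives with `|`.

S ::= a a | a M; M ::= c | c c | A; A ::= c c | S | a N | a; N ::= c | S

Nullable set = {N}.
ε ∉ L(G), so no ε-production is kept.
Expand every rule over subsets of its nullable positions: A → a N gives a N | a.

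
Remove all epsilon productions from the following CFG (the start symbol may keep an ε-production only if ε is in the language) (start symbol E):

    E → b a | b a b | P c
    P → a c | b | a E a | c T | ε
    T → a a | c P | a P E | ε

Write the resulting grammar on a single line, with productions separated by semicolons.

E → b a | b a b | P c | c; P → a c | b | a E a | c T | c; T → a a | c P | c | a P E | a E

Nullable set = {P, T}.
ε ∉ L(G), so no ε-production is kept.
Expand every rule over subsets of its nullable positions: E → P c gives P c | c. P → c T gives c T | c. T → c P gives c P | c. T → a P E gives a P E | a E.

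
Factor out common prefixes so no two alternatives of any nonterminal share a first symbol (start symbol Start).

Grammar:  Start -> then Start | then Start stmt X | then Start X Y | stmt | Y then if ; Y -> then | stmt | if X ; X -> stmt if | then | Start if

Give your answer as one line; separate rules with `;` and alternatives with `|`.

Start has alternatives sharing prefix 'then Start': factor to Start → then Start Start1 with Start1 → ε | stmt X | X Y.

Start -> stmt | Y then if | then Start Start1; Y -> then | stmt | if X; X -> stmt if | then | Start if; Start1 -> ε | stmt X | X Y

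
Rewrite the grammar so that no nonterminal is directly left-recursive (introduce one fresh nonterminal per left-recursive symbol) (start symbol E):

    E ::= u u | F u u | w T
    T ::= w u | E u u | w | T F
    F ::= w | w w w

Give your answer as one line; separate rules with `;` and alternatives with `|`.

Left recursion appears on T.
For T: α = {F}, β = {w u, E u u, w}. Rewrite as T → β T' and T' → α T' | ε.

E ::= u u | F u u | w T; T ::= w u T' | E u u T' | w T'; F ::= w | w w w; T' ::= F T' | ε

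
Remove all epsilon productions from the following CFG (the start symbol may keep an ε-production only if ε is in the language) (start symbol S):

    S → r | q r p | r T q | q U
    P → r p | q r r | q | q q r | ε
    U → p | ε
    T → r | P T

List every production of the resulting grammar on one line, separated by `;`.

Nullable set = {P, U}.
ε ∉ L(G), so no ε-production is kept.
Expand every rule over subsets of its nullable positions: S → q U gives q U | q.

S → r | q r p | r T q | q U | q; P → r p | q r r | q | q q r; U → p; T → r | P T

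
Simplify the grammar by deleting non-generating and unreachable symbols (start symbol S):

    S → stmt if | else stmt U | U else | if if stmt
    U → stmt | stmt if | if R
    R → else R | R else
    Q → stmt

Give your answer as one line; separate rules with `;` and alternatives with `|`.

Generating nonterminals: {Q, S, U}.
Reachable from S after that: {S, U}.
Removed useless symbols: {Q, R} and every production mentioning them.

S → stmt if | else stmt U | U else | if if stmt; U → stmt | stmt if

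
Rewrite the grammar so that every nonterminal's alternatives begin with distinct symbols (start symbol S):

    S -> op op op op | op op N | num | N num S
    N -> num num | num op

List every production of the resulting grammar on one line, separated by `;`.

S -> num | N num S | op op S'; N -> num N'; S' -> op op | N; N' -> num | op

S has alternatives sharing prefix 'op op': factor to S → op op S' with S' → op op | N.
N has alternatives sharing prefix 'num': factor to N → num N' with N' → num | op.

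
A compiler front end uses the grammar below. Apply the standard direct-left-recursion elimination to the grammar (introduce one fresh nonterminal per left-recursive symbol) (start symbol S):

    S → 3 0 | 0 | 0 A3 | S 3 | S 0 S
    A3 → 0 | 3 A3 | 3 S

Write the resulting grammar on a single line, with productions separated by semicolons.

Directly left-recursive nonterminal: S.
For S: α = {3, 0 S}, β = {3 0, 0, 0 A3}. Rewrite as S → β S' and S' → α S' | ε.

S → 3 0 S' | 0 S' | 0 A3 S'; A3 → 0 | 3 A3 | 3 S; S' → 3 S' | 0 S S' | epsilon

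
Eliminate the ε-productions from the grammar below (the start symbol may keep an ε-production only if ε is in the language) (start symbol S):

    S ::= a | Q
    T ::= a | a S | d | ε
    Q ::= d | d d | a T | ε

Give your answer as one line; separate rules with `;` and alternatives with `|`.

S ::= a | Q | ε; T ::= a | a S | d; Q ::= d | d d | a T | a

Nullable set = {Q, S, T}.
ε ∈ L(G) since S is nullable, so keep S → ε.
Expand every rule over subsets of its nullable positions: Q → a T gives a T | a.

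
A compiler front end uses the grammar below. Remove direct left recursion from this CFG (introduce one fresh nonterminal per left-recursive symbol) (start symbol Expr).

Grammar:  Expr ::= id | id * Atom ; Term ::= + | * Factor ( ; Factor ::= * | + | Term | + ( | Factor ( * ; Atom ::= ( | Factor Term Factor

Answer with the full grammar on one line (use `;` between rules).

Directly left-recursive nonterminal: Factor.
For Factor: α = {( *}, β = {*, +, Term, + (}. Rewrite as Factor → β Factor1 and Factor1 → α Factor1 | ε.

Expr ::= id | id * Atom; Term ::= + | * Factor (; Factor ::= * Factor1 | + Factor1 | Term Factor1 | + ( Factor1; Atom ::= ( | Factor Term Factor; Factor1 ::= ( * Factor1 | ε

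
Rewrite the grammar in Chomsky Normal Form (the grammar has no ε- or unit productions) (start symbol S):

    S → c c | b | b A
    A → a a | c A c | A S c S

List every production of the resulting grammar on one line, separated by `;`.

S → X1 X1 | b | X2 A; A → X3 X3 | X1 Y1 | A Y2; X1 → c; X2 → b; X3 → a; Y1 → A X1; Y2 → S Y3; Y3 → X1 S

Introduce a nonterminal for each terminal appearing in a rule of length ≥ 2: X1 → c, X2 → b, X3 → a.
Binarize each right-hand side of length ≥ 3 by chaining fresh nonterminals (Y1, Y2, …): affected rules were A → X1 A X1; A → A S X1 S.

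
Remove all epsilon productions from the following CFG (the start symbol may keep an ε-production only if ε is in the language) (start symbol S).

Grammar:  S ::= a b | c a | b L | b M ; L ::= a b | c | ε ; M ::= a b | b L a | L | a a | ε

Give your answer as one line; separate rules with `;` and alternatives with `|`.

S ::= a b | c a | b L | b | b M; L ::= a b | c; M ::= a b | b L a | b a | L | a a

The nullable symbols are {L, M}.
ε ∉ L(G), so no ε-production is kept.
Expand every rule over subsets of its nullable positions: S → b L gives b L | b. M → b L a gives b L a | b a.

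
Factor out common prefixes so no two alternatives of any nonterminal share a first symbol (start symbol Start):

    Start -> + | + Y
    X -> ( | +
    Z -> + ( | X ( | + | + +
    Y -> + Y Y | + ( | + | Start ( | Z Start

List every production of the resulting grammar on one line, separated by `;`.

Start -> + Start1; X -> ( | +; Z -> X ( | + Z1; Y -> Start ( | Z Start | + Y1; Start1 -> ε | Y; Z1 -> ( | ε | +; Y1 -> Y Y | ( | ε

Start has alternatives sharing prefix '+': factor to Start → + Start1 with Start1 → ε | Y.
Z has alternatives sharing prefix '+': factor to Z → + Z1 with Z1 → ( | ε | +.
Y has alternatives sharing prefix '+': factor to Y → + Y1 with Y1 → Y Y | ( | ε.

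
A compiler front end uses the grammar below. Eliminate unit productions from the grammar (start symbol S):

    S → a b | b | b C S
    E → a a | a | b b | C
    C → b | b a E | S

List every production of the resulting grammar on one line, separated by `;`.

Unit pairs: C ⇒* {S}; E ⇒* {C, S}.
For every A with A ⇒* B via unit rules, add B's non-unit alternatives to A; then delete every rule of the form X → Y.

S → a b | b | b C S; E → a a | a | b b | b | b a E | a b | b C S; C → b | b a E | a b | b C S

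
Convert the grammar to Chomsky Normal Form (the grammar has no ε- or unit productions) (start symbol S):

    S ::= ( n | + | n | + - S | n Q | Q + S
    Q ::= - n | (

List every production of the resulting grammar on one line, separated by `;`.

Introduce a nonterminal for each terminal appearing in a rule of length ≥ 2: X1 → (, X2 → n, X3 → +, X4 → -.
Binarize each right-hand side of length ≥ 3 by chaining fresh nonterminals (Y1, Y2, …): affected rules were S → X3 X4 S; S → Q X3 S.

S ::= X1 X2 | + | n | X3 Y1 | X2 Q | Q Y2; Q ::= X4 X2 | (; X1 ::= (; X2 ::= n; X3 ::= +; X4 ::= -; Y1 ::= X4 S; Y2 ::= X3 S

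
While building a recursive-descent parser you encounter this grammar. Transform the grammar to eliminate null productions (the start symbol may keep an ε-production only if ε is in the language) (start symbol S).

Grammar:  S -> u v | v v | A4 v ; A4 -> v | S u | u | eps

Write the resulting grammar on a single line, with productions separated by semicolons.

S -> u v | v v | A4 v | v; A4 -> v | S u | u

Nullable set = {A4}.
ε ∉ L(G), so no ε-production is kept.
For each production, add variants omitting each subset of nullable occurrences: S → A4 v gives A4 v | v.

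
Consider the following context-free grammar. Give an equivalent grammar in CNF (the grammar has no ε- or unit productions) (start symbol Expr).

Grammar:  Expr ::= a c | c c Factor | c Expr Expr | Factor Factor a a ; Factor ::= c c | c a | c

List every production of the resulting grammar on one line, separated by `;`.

Expr ::= X1 X2 | X2 Y1 | X2 Y2 | Factor Y3; Factor ::= X2 X2 | X2 X1 | c; X1 ::= a; X2 ::= c; Y1 ::= X2 Factor; Y2 ::= Expr Expr; Y3 ::= Factor Y4; Y4 ::= X1 X1

Introduce a nonterminal for each terminal appearing in a rule of length ≥ 2: X1 → a, X2 → c.
Binarize each right-hand side of length ≥ 3 by chaining fresh nonterminals (Y1, Y2, …): affected rules were Expr → X2 X2 Factor; Expr → X2 Expr Expr; Expr → Factor Factor X1 X1.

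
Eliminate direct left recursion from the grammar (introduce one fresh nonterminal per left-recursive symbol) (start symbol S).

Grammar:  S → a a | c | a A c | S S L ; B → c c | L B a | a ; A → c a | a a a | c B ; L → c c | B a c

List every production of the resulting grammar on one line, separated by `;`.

S is directly left-recursive.
For S: α = {S L}, β = {a a, c, a A c}. Rewrite as S → β S' and S' → α S' | ε.

S → a a S' | c S' | a A c S'; B → c c | L B a | a; A → c a | a a a | c B; L → c c | B a c; S' → S L S' | ε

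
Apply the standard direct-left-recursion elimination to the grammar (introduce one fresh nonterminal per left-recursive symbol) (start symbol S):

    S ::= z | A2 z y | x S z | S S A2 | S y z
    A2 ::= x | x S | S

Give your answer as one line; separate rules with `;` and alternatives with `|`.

S ::= z S' | A2 z y S' | x S z S'; A2 ::= x | x S | S; S' ::= S A2 S' | y z S' | ε

Directly left-recursive nonterminal: S.
For S: α = {S A2, y z}, β = {z, A2 z y, x S z}. Rewrite as S → β S' and S' → α S' | ε.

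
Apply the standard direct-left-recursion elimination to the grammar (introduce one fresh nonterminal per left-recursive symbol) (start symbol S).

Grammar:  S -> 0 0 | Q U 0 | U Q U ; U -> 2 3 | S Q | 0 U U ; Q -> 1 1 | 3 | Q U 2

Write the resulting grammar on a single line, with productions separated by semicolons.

Q is directly left-recursive.
For Q: α = {U 2}, β = {1 1, 3}. Rewrite as Q → β Q' and Q' → α Q' | ε.

S -> 0 0 | Q U 0 | U Q U; U -> 2 3 | S Q | 0 U U; Q -> 1 1 Q' | 3 Q'; Q' -> U 2 Q' | ε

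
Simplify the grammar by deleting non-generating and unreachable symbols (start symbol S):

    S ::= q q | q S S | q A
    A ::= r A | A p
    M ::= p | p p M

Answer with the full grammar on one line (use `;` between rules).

Generating nonterminals: {M, S}.
Reachable from S after that: {S}.
Removed useless symbols: {A, M} and every production mentioning them.

S ::= q q | q S S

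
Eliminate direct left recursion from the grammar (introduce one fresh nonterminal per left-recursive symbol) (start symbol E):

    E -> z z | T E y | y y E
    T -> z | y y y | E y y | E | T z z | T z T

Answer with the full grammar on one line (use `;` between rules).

E -> z z | T E y | y y E; T -> z T' | y y y T' | E y y T' | E T'; T' -> z z T' | z T T' | ε

Left recursion appears on T.
For T: α = {z z, z T}, β = {z, y y y, E y y, E}. Rewrite as T → β T' and T' → α T' | ε.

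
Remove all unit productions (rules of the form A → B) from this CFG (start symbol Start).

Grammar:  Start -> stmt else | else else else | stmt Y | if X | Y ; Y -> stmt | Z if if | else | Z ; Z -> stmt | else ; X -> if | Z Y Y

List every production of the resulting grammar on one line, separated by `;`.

Start -> stmt | else | stmt else | else else else | stmt Y | if X | Z if if; Y -> stmt | else | Z if if; Z -> stmt | else; X -> if | Z Y Y

Unit pairs: Start ⇒* {Y, Z}; Y ⇒* {Z}.
For each unit pair (A, B), copy every non-unit production of B to A, then drop all unit productions.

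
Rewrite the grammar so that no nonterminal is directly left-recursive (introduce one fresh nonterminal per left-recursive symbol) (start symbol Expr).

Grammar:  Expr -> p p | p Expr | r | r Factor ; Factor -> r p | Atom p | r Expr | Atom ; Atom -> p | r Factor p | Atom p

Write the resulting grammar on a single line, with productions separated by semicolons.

Expr -> p p | p Expr | r | r Factor; Factor -> r p | Atom p | r Expr | Atom; Atom -> p Atom1 | r Factor p Atom1; Atom1 -> p Atom1 | ε

Atom is directly left-recursive.
For Atom: α = {p}, β = {p, r Factor p}. Rewrite as Atom → β Atom1 and Atom1 → α Atom1 | ε.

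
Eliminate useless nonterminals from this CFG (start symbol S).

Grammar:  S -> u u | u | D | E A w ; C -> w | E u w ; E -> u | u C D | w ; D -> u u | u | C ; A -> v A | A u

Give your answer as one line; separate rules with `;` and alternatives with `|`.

Generating nonterminals: {C, D, E, S}.
Reachable from S after that: {C, D, E, S}.
Removed useless symbols: {A} and every production mentioning them.

S -> u u | u | D; C -> w | E u w; E -> u | u C D | w; D -> u u | u | C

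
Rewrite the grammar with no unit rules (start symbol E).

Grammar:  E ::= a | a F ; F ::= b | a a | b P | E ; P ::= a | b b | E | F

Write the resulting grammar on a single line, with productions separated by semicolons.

E ::= a | a F; F ::= a | a F | b | a a | b P; P ::= a | a F | b b | b | a a | b P

Unit pairs: F ⇒* {E}; P ⇒* {E, F}.
Replace each nonterminal's rules with the union of the non-unit rules of every nonterminal it unit-derives.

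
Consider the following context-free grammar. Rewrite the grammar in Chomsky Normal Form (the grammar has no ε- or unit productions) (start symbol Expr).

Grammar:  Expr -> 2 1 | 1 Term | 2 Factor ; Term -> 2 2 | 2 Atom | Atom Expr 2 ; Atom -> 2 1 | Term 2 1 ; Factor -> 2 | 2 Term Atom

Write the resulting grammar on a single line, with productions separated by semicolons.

Expr -> X1 X2 | X2 Term | X1 Factor; Term -> X1 X1 | X1 Atom | Atom Y1; Atom -> X1 X2 | Term Y2; Factor -> 2 | X1 Y3; X1 -> 2; X2 -> 1; Y1 -> Expr X1; Y2 -> X1 X2; Y3 -> Term Atom

Introduce a nonterminal for each terminal appearing in a rule of length ≥ 2: X1 → 2, X2 → 1.
Binarize each right-hand side of length ≥ 3 by chaining fresh nonterminals (Y1, Y2, …): affected rules were Term → Atom Expr X1; Atom → Term X1 X2; Factor → X1 Term Atom.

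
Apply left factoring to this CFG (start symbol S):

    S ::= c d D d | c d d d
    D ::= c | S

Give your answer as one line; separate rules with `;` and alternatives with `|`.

S ::= c d S'; D ::= c | S; S' ::= D d | d d

S has alternatives sharing prefix 'c d': factor to S → c d S' with S' → D d | d d.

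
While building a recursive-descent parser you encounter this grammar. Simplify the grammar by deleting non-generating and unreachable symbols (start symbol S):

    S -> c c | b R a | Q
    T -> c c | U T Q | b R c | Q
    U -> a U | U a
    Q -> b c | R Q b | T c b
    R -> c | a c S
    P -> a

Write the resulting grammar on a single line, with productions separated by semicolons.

Generating nonterminals: {P, Q, R, S, T}.
Reachable from S after that: {Q, R, S, T}.
Removed useless symbols: {P, U} and every production mentioning them.

S -> c c | b R a | Q; T -> c c | b R c | Q; Q -> b c | R Q b | T c b; R -> c | a c S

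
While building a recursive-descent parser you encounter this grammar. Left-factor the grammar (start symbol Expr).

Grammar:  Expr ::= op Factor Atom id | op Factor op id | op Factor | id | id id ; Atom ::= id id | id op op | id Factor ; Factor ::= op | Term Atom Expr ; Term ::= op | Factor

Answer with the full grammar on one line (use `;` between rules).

Expr has alternatives sharing prefix 'op Factor': factor to Expr → op Factor Expr1 with Expr1 → Atom id | op id | ε.
Expr has alternatives sharing prefix 'id': factor to Expr → id Expr2 with Expr2 → ε | id.
Atom has alternatives sharing prefix 'id': factor to Atom → id Atom1 with Atom1 → id | op op | Factor.

Expr ::= op Factor Expr1 | id Expr2; Atom ::= id Atom1; Factor ::= op | Term Atom Expr; Term ::= op | Factor; Expr1 ::= Atom id | op id | eps; Expr2 ::= eps | id; Atom1 ::= id | op op | Factor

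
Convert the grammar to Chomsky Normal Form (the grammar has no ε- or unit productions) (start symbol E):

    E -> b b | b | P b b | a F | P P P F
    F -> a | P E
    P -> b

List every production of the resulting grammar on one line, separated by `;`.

E -> X1 X1 | b | P Y1 | X2 F | P Y2; F -> a | P E; P -> b; X1 -> b; X2 -> a; Y1 -> X1 X1; Y2 -> P Y3; Y3 -> P F

Introduce a nonterminal for each terminal appearing in a rule of length ≥ 2: X1 → b, X2 → a.
Binarize each right-hand side of length ≥ 3 by chaining fresh nonterminals (Y1, Y2, …): affected rules were E → P X1 X1; E → P P P F.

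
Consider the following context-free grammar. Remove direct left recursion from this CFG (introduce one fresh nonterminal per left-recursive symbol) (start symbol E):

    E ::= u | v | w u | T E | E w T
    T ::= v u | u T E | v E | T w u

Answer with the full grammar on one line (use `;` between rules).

E, T are directly left-recursive.
For E: α = {w T}, β = {u, v, w u, T E}. Rewrite as E → β E' and E' → α E' | ε.
For T: α = {w u}, β = {v u, u T E, v E}. Rewrite as T → β T' and T' → α T' | ε.

E ::= u E' | v E' | w u E' | T E E'; T ::= v u T' | u T E T' | v E T'; E' ::= w T E' | ε; T' ::= w u T' | ε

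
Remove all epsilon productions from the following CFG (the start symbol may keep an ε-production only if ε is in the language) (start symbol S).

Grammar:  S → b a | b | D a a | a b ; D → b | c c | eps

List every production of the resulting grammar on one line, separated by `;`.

S → b a | b | D a a | a a | a b; D → b | c c

The nullable symbols are {D}.
ε ∉ L(G), so no ε-production is kept.
For each production, add variants omitting each subset of nullable occurrences: S → D a a gives D a a | a a.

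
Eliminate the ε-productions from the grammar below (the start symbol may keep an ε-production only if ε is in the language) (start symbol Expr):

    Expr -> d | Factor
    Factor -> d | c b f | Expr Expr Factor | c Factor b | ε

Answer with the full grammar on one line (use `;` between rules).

Nullable set = {Expr, Factor}.
ε ∈ L(G) since Expr is nullable, so keep Expr → ε.
Expand every rule over subsets of its nullable positions: Factor → Expr Expr Factor gives Expr Expr Factor | Expr Expr | Expr Factor | Expr. Factor → c Factor b gives c Factor b | c b.

Expr -> d | Factor | ε; Factor -> d | c b f | Expr Expr Factor | Expr Expr | Expr Factor | Expr | c Factor b | c b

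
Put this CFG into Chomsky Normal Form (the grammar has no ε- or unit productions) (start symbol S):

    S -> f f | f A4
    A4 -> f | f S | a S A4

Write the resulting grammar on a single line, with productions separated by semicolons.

S -> X1 X1 | X1 A4; A4 -> f | X1 S | X2 Y1; X1 -> f; X2 -> a; Y1 -> S A4

Introduce a nonterminal for each terminal appearing in a rule of length ≥ 2: X1 → f, X2 → a.
Binarize each right-hand side of length ≥ 3 by chaining fresh nonterminals (Y1, Y2, …): affected rules were A4 → X2 S A4.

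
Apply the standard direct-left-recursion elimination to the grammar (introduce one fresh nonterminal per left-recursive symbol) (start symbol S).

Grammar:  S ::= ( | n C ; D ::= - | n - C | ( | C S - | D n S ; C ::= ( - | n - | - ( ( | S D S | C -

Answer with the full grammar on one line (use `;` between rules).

S ::= ( | n C; D ::= - D' | n - C D' | ( D' | C S - D'; C ::= ( - C' | n - C' | - ( ( C' | S D S C'; D' ::= n S D' | ε; C' ::= - C' | ε

Left recursion appears on D, C.
For D: α = {n S}, β = {-, n - C, (, C S -}. Rewrite as D → β D' and D' → α D' | ε.
For C: α = {-}, β = {( -, n -, - ( (, S D S}. Rewrite as C → β C' and C' → α C' | ε.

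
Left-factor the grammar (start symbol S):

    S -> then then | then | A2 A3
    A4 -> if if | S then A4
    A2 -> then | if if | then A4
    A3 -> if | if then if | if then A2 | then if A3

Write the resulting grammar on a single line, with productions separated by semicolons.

S -> A2 A3 | then S'; A4 -> if if | S then A4; A2 -> if if | then A2'; A3 -> then if A3 | if A3'; S' -> then | ε; A2' -> ε | A4; A3' -> ε | then A3''; A3'' -> if | A2

S has alternatives sharing prefix 'then': factor to S → then S' with S' → then | ε.
A2 has alternatives sharing prefix 'then': factor to A2 → then A2' with A2' → ε | A4.
A3 has alternatives sharing prefix 'if': factor to A3 → if A3' with A3' → ε | then if | then A2.
A3' has alternatives sharing prefix 'then': factor to A3' → then A3'' with A3'' → if | A2.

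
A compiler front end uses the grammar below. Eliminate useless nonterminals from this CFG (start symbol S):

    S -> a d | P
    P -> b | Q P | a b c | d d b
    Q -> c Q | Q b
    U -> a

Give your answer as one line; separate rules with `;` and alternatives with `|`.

Generating nonterminals: {P, S, U}.
Reachable from S after that: {P, S}.
Removed useless symbols: {Q, U} and every production mentioning them.

S -> a d | P; P -> b | a b c | d d b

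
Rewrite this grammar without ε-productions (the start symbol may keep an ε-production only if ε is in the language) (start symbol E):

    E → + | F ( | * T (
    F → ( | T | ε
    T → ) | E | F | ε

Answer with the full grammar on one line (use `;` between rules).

Nullable nonterminals: {F, T}.
ε ∉ L(G), so no ε-production is kept.
For each production, add variants omitting each subset of nullable occurrences: E → F ( gives F ( | (. E → * T ( gives * T ( | * (.

E → + | F ( | ( | * T ( | * (; F → ( | T; T → ) | E | F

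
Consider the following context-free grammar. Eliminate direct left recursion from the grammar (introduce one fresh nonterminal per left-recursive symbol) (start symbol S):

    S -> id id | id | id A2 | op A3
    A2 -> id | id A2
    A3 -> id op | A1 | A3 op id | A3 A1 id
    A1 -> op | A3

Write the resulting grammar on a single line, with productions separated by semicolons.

S -> id id | id | id A2 | op A3; A2 -> id | id A2; A3 -> id op A3' | A1 A3'; A1 -> op | A3; A3' -> op id A3' | A1 id A3' | eps

Directly left-recursive nonterminal: A3.
For A3: α = {op id, A1 id}, β = {id op, A1}. Rewrite as A3 → β A3' and A3' → α A3' | ε.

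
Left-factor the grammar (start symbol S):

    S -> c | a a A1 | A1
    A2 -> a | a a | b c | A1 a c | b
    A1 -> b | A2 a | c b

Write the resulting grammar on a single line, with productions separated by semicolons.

A2 has alternatives sharing prefix 'a': factor to A2 → a A2' with A2' → ε | a.
A2 has alternatives sharing prefix 'b': factor to A2 → b A2'' with A2'' → c | ε.

S -> c | a a A1 | A1; A2 -> A1 a c | a A2' | b A2''; A1 -> b | A2 a | c b; A2' -> ε | a; A2'' -> c | ε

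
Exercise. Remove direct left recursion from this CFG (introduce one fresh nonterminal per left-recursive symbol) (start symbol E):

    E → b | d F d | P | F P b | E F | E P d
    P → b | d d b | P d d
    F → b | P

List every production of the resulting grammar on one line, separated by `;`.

Left recursion appears on E, P.
For E: α = {F, P d}, β = {b, d F d, P, F P b}. Rewrite as E → β E' and E' → α E' | ε.
For P: α = {d d}, β = {b, d d b}. Rewrite as P → β P' and P' → α P' | ε.

E → b E' | d F d E' | P E' | F P b E'; P → b P' | d d b P'; F → b | P; E' → F E' | P d E' | ε; P' → d d P' | ε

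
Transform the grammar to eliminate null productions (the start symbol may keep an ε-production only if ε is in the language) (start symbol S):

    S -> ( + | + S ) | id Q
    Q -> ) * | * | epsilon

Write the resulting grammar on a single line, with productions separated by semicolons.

S -> ( + | + S ) | id Q | id; Q -> ) * | *

Nullable set = {Q}.
ε ∉ L(G), so no ε-production is kept.
For each production, add variants omitting each subset of nullable occurrences: S → id Q gives id Q | id.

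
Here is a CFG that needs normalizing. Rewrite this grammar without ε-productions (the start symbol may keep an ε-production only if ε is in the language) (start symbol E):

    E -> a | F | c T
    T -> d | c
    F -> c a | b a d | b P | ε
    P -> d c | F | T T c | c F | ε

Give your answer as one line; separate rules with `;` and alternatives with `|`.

The nullable symbols are {E, F, P}.
ε ∈ L(G) since E is nullable, so keep E → ε.
Add the nullable-subset variants: F → b P gives b P | b. P → c F gives c F | c.

E -> a | F | c T | ε; T -> d | c; F -> c a | b a d | b P | b; P -> d c | F | T T c | c F | c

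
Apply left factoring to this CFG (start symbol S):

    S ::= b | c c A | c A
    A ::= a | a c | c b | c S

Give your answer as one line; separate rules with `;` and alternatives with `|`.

S has alternatives sharing prefix 'c': factor to S → c S' with S' → c A | A.
A has alternatives sharing prefix 'a': factor to A → a A' with A' → ε | c.
A has alternatives sharing prefix 'c': factor to A → c A'' with A'' → b | S.

S ::= b | c S'; A ::= a A' | c A''; S' ::= c A | A; A' ::= ε | c; A'' ::= b | S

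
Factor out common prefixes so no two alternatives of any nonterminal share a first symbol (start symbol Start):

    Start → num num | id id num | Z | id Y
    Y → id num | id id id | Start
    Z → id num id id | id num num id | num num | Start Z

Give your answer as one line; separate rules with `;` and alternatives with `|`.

Start → num num | Z | id Start1; Y → Start | id Y1; Z → num num | Start Z | id num Z1; Start1 → id num | Y; Y1 → num | id id; Z1 → id id | num id

Start has alternatives sharing prefix 'id': factor to Start → id Start1 with Start1 → id num | Y.
Y has alternatives sharing prefix 'id': factor to Y → id Y1 with Y1 → num | id id.
Z has alternatives sharing prefix 'id num': factor to Z → id num Z1 with Z1 → id id | num id.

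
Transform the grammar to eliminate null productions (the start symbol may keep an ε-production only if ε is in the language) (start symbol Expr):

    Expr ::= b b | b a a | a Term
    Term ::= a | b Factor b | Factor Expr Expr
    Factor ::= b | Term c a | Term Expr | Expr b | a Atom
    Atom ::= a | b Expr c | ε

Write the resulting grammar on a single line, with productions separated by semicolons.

Expr ::= b b | b a a | a Term; Term ::= a | b Factor b | Factor Expr Expr; Factor ::= b | Term c a | Term Expr | Expr b | a Atom | a; Atom ::= a | b Expr c

Nullable nonterminals: {Atom}.
ε ∉ L(G), so no ε-production is kept.
For each production, add variants omitting each subset of nullable occurrences: Factor → a Atom gives a Atom | a.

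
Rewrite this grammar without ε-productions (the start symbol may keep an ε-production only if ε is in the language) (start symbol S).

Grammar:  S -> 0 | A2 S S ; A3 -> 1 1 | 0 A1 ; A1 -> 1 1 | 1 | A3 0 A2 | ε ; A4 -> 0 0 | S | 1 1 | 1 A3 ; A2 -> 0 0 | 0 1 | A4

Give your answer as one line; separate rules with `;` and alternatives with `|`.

The nullable symbols are {A1}.
ε ∉ L(G), so no ε-production is kept.
Expand every rule over subsets of its nullable positions: A3 → 0 A1 gives 0 A1 | 0.

S -> 0 | A2 S S; A3 -> 1 1 | 0 A1 | 0; A1 -> 1 1 | 1 | A3 0 A2; A4 -> 0 0 | S | 1 1 | 1 A3; A2 -> 0 0 | 0 1 | A4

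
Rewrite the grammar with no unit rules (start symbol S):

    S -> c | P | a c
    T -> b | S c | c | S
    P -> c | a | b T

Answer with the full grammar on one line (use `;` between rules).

S -> c | a c | a | b T; T -> c | a c | a | b T | b | S c; P -> c | a | b T

Unit pairs: S ⇒* {P}; T ⇒* {P, S}.
Replace each nonterminal's rules with the union of the non-unit rules of every nonterminal it unit-derives.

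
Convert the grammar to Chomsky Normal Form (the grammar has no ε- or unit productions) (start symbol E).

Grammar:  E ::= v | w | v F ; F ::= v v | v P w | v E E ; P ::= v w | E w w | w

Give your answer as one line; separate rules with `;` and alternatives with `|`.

Introduce a nonterminal for each terminal appearing in a rule of length ≥ 2: X1 → v, X2 → w.
Binarize each right-hand side of length ≥ 3 by chaining fresh nonterminals (Y1, Y2, …): affected rules were F → X1 P X2; F → X1 E E; P → E X2 X2.

E ::= v | w | X1 F; F ::= X1 X1 | X1 Y1 | X1 Y2; P ::= X1 X2 | E Y3 | w; X1 ::= v; X2 ::= w; Y1 ::= P X2; Y2 ::= E E; Y3 ::= X2 X2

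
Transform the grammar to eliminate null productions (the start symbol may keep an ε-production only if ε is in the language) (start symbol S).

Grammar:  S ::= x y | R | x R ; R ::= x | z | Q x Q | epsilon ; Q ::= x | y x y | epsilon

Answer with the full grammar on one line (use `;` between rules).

S ::= x y | R | x R | x | ε; R ::= x | z | Q x Q | Q x | x Q; Q ::= x | y x y

The nullable symbols are {Q, R, S}.
ε ∈ L(G) since S is nullable, so keep S → ε.
For each production, add variants omitting each subset of nullable occurrences: S → x R gives x R | x. R → Q x Q gives Q x Q | Q x | x Q.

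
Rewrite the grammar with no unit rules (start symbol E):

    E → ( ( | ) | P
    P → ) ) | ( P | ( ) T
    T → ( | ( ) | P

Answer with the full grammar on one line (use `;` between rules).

Unit pairs: E ⇒* {P}; T ⇒* {P}.
For every A with A ⇒* B via unit rules, add B's non-unit alternatives to A; then delete every rule of the form X → Y.

E → ( ( | ) | ) ) | ( P | ( ) T; P → ) ) | ( P | ( ) T; T → ) ) | ( P | ( ) T | ( | ( )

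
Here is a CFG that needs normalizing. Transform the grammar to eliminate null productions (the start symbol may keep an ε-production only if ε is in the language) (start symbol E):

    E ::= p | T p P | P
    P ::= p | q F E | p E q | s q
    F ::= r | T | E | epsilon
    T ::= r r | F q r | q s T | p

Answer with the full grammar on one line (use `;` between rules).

E ::= p | T p P | P; P ::= p | q F E | q E | p E q | s q; F ::= r | T | E; T ::= r r | F q r | q r | q s T | p

Nullable set = {F}.
ε ∉ L(G), so no ε-production is kept.
For each production, add variants omitting each subset of nullable occurrences: P → q F E gives q F E | q E. T → F q r gives F q r | q r.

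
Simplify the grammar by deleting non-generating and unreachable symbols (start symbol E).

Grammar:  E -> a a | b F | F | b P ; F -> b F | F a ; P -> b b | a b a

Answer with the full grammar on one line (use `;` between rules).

Generating nonterminals: {E, P}.
Reachable from E after that: {E, P}.
Removed useless symbols: {F} and every production mentioning them.

E -> a a | b P; P -> b b | a b a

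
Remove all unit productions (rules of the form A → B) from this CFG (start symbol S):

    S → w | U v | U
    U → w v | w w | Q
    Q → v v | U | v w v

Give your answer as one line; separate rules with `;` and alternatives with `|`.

S → w v | w w | w | U v | v v | v w v; U → w v | w w | v v | v w v; Q → w v | w w | v v | v w v

Unit pairs: Q ⇒* {U}; S ⇒* {Q, U}; U ⇒* {Q}.
For each unit pair (A, B), copy every non-unit production of B to A, then drop all unit productions.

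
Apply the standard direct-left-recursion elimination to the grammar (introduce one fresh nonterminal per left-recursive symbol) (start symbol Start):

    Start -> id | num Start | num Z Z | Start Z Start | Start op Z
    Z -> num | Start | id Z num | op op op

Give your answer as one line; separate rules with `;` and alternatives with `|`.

Start -> id Start1 | num Start Start1 | num Z Z Start1; Z -> num | Start | id Z num | op op op; Start1 -> Z Start Start1 | op Z Start1 | ε

Directly left-recursive nonterminal: Start.
For Start: α = {Z Start, op Z}, β = {id, num Start, num Z Z}. Rewrite as Start → β Start1 and Start1 → α Start1 | ε.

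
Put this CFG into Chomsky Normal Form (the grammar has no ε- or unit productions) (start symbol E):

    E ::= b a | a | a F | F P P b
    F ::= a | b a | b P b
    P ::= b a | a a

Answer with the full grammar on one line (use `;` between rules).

E ::= X1 X2 | a | X2 F | F Y1; F ::= a | X1 X2 | X1 Y3; P ::= X1 X2 | X2 X2; X1 ::= b; X2 ::= a; Y1 ::= P Y2; Y2 ::= P X1; Y3 ::= P X1

Introduce a nonterminal for each terminal appearing in a rule of length ≥ 2: X1 → b, X2 → a.
Binarize each right-hand side of length ≥ 3 by chaining fresh nonterminals (Y1, Y2, …): affected rules were E → F P P X1; F → X1 P X1.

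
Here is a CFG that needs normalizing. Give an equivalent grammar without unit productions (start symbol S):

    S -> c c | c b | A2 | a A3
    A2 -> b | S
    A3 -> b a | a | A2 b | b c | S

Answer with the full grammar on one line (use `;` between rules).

Unit pairs: A2 ⇒* {S}; A3 ⇒* {A2, S}; S ⇒* {A2}.
Replace each nonterminal's rules with the union of the non-unit rules of every nonterminal it unit-derives.

S -> b | c c | c b | a A3; A2 -> b | c c | c b | a A3; A3 -> b | c c | c b | a A3 | b a | a | A2 b | b c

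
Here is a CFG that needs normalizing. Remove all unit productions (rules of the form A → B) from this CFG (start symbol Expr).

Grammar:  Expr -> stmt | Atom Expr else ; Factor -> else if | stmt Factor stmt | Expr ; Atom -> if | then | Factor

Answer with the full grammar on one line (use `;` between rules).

Unit pairs: Atom ⇒* {Expr, Factor}; Factor ⇒* {Expr}.
For every A with A ⇒* B via unit rules, add B's non-unit alternatives to A; then delete every rule of the form X → Y.

Expr -> stmt | Atom Expr else; Factor -> else if | stmt Factor stmt | stmt | Atom Expr else; Atom -> if | then | else if | stmt Factor stmt | stmt | Atom Expr else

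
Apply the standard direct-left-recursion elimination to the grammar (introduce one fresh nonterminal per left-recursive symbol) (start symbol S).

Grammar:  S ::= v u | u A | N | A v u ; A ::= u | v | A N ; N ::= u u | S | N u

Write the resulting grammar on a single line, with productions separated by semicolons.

Left recursion appears on A, N.
For A: α = {N}, β = {u, v}. Rewrite as A → β A' and A' → α A' | ε.
For N: α = {u}, β = {u u, S}. Rewrite as N → β N' and N' → α N' | ε.

S ::= v u | u A | N | A v u; A ::= u A' | v A'; N ::= u u N' | S N'; A' ::= N A' | ε; N' ::= u N' | ε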